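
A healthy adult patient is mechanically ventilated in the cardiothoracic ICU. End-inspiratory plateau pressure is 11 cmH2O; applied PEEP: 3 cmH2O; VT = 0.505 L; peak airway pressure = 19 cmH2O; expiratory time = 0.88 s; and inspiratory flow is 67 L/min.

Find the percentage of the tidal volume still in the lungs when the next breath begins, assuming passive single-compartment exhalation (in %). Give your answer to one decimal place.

14.3

Flow: 67 L/min ÷ 60 = 1.1167 L/s.
R = (PIP − Pplat)/V̇ = (19 − 11) / 1.1167 = 8.0/1.1167 = 7.164 cmH2O·s/L.
C = Vt/(Pplat − PEEP) = 505.0 / (11 − 3) = 505.0/8.0 = 63.125 mL/cmH2O.
τ = R × C = 7.164 × 0.06313 L/cmH2O = 0.4523 s.
Fraction remaining at end-expiration = e^(−Te/τ) = e^(−0.88/0.4523) = 0.1429 → 14.29%.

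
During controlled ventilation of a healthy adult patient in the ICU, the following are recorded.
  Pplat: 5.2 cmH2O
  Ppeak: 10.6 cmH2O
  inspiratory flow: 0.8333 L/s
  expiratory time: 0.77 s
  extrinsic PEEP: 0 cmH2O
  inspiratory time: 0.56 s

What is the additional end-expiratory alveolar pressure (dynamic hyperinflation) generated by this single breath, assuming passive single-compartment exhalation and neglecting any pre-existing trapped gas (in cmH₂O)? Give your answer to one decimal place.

Vt = flow × Ti = 0.8333 L/s × 0.56 s × 1000 mL/L = 466.65 mL.
R = (PIP − Pplat)/V̇ = (10.6 − 5.2) / 0.8333 = 5.4/0.8333 = 6.48 cmH2O·s/L.
C = Vt/(Pplat − PEEP) = 466.65 / (5.2 − 0) = 466.65/5.2 = 89.74 mL/cmH2O.
τ = R × C = 6.48 × 0.08974 L/cmH2O = 0.5815 s.
Fraction remaining = e^(−Te/τ) = e^(−0.77/0.5815) = 0.266; trapped volume = 466.65 × 0.266 = 124.13 mL.
Additional alveolar pressure from trapping ≈ V_trapped / C = 124.13 / 89.74 = 1.383 cmH2O.

1.4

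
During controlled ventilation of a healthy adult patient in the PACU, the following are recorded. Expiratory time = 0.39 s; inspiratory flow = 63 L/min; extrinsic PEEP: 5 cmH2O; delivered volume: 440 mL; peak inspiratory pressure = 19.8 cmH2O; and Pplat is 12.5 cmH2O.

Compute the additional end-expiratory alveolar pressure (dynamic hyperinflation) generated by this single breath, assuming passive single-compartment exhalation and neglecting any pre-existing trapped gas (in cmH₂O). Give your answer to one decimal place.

Flow: 63 L/min ÷ 60 = 1.05 L/s.
R = (PIP − Pplat)/V̇ = (19.8 − 12.5) / 1.05 = 7.3/1.05 = 6.952 cmH2O·s/L.
C = Vt/(Pplat − PEEP) = 440.0 / (12.5 − 5) = 440.0/7.5 = 58.667 mL/cmH2O.
τ = R × C = 6.952 × 0.05867 L/cmH2O = 0.4079 s.
Fraction remaining = e^(−Te/τ) = e^(−0.39/0.4079) = 0.3844; trapped volume = 440.0 × 0.3844 = 169.14 mL.
Additional alveolar pressure from trapping ≈ V_trapped / C = 169.14 / 58.667 = 2.883 cmH2O.

2.9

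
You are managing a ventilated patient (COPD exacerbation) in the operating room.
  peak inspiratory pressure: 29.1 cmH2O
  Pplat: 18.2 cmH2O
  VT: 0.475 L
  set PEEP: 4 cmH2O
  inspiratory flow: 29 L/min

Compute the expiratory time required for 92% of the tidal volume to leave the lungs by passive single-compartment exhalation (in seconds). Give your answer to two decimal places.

1.91

Flow: 29 L/min ÷ 60 = 0.4833 L/s.
R = (PIP − Pplat)/V̇ = (29.1 − 18.2) / 0.4833 = 10.9/0.4833 = 22.553 cmH2O·s/L.
C = Vt/(Pplat − PEEP) = 475.0 / (18.2 − 4) = 475.0/14.2 = 33.451 mL/cmH2O.
τ = R × C = 22.553 × 0.03345 L/cmH2O = 0.7544 s.
t = −τ·ln(1 − 0.92) = −0.7544·ln(0.08) = 1.905 s.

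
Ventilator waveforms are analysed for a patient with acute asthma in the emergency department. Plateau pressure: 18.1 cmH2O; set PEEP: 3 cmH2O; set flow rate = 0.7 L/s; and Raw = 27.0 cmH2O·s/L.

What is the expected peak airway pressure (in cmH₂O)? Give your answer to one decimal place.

37.0

PIP = Pplat + Raw × flow = 18.1 + 27.0 × 0.7 = 18.1 + 18.9 = 37.0 cmH2O.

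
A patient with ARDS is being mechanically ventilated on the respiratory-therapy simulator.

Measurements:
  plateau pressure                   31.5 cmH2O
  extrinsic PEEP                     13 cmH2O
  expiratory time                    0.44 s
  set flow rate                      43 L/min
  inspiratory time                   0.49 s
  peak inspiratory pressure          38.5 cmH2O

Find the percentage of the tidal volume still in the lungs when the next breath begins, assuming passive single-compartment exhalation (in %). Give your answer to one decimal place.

9.3

Flow: 43 L/min ÷ 60 = 0.7167 L/s.
Vt = flow × Ti = 0.7167 L/s × 0.49 s × 1000 mL/L = 351.18 mL.
R = (PIP − Pplat)/V̇ = (38.5 − 31.5) / 0.7167 = 7.0/0.7167 = 9.767 cmH2O·s/L.
C = Vt/(Pplat − PEEP) = 351.18 / (31.5 − 13) = 351.18/18.5 = 18.983 mL/cmH2O.
τ = R × C = 9.767 × 0.01898 L/cmH2O = 0.1854 s.
Fraction remaining at end-expiration = e^(−Te/τ) = e^(−0.44/0.1854) = 0.09318 → 9.318%.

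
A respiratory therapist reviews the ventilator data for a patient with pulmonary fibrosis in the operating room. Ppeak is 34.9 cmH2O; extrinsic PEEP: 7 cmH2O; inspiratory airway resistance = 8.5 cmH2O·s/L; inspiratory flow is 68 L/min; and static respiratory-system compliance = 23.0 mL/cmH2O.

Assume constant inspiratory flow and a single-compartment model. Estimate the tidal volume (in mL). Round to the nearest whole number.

Flow: 68 L/min ÷ 60 = 1.1333 L/s.
Equation of motion (constant flow): PIP = Vt/C + R·V̇ + PEEP.
Vt/C = PIP − R·V̇ − PEEP = 34.9 − 9.633 − 7 = 18.267 cmH2O.
Vt = C × 18.267 = 23.0 × 18.267 = 420.14 mL.

420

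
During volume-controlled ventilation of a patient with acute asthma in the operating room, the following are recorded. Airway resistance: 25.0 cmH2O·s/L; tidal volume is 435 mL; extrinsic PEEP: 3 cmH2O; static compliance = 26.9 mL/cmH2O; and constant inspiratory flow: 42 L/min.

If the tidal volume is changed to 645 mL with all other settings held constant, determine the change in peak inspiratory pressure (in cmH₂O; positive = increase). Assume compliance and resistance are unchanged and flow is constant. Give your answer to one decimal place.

PIP = Vt/C + R·V̇ + PEEP (constant-flow equation of motion).
Only the elastic term changes: ΔPIP = ΔVt / C = (645 − 435) / 26.9 = 7.807 cmH2O.

7.8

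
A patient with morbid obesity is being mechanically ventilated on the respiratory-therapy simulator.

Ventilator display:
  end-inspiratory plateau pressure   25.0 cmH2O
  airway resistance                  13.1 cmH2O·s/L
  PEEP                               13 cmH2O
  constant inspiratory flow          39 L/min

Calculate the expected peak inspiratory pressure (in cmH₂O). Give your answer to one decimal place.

33.5

Flow: 39 L/min ÷ 60 = 0.65 L/s.
PIP = Pplat + Raw × flow = 25.0 + 13.1 × 0.65 = 25.0 + 8.515 = 33.515 cmH2O.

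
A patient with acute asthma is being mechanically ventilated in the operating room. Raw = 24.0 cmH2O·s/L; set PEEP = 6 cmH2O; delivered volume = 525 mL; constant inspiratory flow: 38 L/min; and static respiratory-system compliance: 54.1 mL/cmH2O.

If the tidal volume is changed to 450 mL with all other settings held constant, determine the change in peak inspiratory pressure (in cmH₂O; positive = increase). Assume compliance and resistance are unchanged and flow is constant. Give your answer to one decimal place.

PIP = Vt/C + R·V̇ + PEEP (constant-flow equation of motion).
Only the elastic term changes: ΔPIP = ΔVt / C = (450 − 525) / 54.1 = -1.386 cmH2O.

-1.4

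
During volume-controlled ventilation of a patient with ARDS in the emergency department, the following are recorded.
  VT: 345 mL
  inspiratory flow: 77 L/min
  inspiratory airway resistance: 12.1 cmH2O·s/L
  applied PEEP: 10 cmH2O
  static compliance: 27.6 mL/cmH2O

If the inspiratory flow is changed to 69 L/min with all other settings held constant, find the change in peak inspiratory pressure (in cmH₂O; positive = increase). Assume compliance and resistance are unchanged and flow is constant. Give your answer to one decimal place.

-1.6

Flow: 77 L/min ÷ 60 = 1.2833 L/s.
New flow: 69 L/min ÷ 60 = 1.15 L/s.
PIP = Vt/C + R·V̇ + PEEP (constant-flow equation of motion).
Only the resistive term changes: ΔPIP = R × ΔV̇ = 12.1 × (1.15 − 1.2833) = 12.1 × -0.1333 = -1.613 cmH2O.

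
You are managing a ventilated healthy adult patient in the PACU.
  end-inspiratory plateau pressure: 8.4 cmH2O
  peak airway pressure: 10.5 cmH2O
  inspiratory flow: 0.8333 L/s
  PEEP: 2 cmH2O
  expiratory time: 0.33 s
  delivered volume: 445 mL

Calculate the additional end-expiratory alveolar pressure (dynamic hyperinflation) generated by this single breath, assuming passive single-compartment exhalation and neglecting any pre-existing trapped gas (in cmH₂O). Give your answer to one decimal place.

R = (PIP − Pplat)/V̇ = (10.5 − 8.4) / 0.8333 = 2.1/0.8333 = 2.52 cmH2O·s/L.
C = Vt/(Pplat − PEEP) = 445.0 / (8.4 − 2) = 445.0/6.4 = 69.531 mL/cmH2O.
τ = R × C = 2.52 × 0.06953 L/cmH2O = 0.1752 s.
Fraction remaining = e^(−Te/τ) = e^(−0.33/0.1752) = 0.152; trapped volume = 445.0 × 0.152 = 67.64 mL.
Additional alveolar pressure from trapping ≈ V_trapped / C = 67.64 / 69.531 = 0.9728 cmH2O.

1.0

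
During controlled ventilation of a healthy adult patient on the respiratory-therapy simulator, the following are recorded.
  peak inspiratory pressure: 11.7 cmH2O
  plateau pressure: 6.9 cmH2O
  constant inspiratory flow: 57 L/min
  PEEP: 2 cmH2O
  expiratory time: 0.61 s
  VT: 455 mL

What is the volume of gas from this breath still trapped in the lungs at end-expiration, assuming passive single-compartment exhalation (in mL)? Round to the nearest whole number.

124

Flow: 57 L/min ÷ 60 = 0.95 L/s.
R = (PIP − Pplat)/V̇ = (11.7 − 6.9) / 0.95 = 4.8/0.95 = 5.053 cmH2O·s/L.
C = Vt/(Pplat − PEEP) = 455.0 / (6.9 − 2) = 455.0/4.9 = 92.857 mL/cmH2O.
τ = R × C = 5.053 × 0.09286 L/cmH2O = 0.4692 s.
Fraction remaining = e^(−Te/τ) = e^(−0.61/0.4692) = 0.2725.
Trapped volume = 455.0 × 0.2725 = 123.99 mL.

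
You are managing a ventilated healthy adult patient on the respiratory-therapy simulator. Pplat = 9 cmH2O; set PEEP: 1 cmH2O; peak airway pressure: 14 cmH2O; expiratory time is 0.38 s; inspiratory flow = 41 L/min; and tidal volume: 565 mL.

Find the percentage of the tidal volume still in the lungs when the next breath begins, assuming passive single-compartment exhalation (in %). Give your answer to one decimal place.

47.9

Flow: 41 L/min ÷ 60 = 0.6833 L/s.
R = (PIP − Pplat)/V̇ = (14 − 9) / 0.6833 = 5.0/0.6833 = 7.317 cmH2O·s/L.
C = Vt/(Pplat − PEEP) = 565.0 / (9 − 1) = 565.0/8.0 = 70.625 mL/cmH2O.
τ = R × C = 7.317 × 0.07063 L/cmH2O = 0.5168 s.
Fraction remaining at end-expiration = e^(−Te/τ) = e^(−0.38/0.5168) = 0.4794 → 47.94%.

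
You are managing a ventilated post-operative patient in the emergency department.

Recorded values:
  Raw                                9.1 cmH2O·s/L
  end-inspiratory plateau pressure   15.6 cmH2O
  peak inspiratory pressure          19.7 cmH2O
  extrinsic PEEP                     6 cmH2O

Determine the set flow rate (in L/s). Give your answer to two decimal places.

flow = (PIP − Pplat) / Raw = 4.1 / 9.1 = 0.4505 L/s.

0.45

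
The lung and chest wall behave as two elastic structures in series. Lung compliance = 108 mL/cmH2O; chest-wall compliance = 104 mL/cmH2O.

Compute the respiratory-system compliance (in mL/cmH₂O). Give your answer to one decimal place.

53.0

Lung and chest wall are elastances in series: 1/Crs = 1/CL + 1/Ccw.
1/Crs = 1/108 + 1/104 = 0.01887.
Crs = 52.994 mL/cmH2O.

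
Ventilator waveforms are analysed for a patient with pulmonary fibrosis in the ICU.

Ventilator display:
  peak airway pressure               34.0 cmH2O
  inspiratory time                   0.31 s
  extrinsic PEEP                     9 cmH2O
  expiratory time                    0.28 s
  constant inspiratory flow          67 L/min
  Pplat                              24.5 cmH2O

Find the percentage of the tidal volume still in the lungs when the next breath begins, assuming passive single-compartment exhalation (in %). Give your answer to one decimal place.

Flow: 67 L/min ÷ 60 = 1.1167 L/s.
Vt = flow × Ti = 1.1167 L/s × 0.31 s × 1000 mL/L = 346.18 mL.
R = (PIP − Pplat)/V̇ = (34.0 − 24.5) / 1.1167 = 9.5/1.1167 = 8.507 cmH2O·s/L.
C = Vt/(Pplat − PEEP) = 346.18 / (24.5 − 9) = 346.18/15.5 = 22.334 mL/cmH2O.
τ = R × C = 8.507 × 0.02233 L/cmH2O = 0.19 s.
Fraction remaining at end-expiration = e^(−Te/τ) = e^(−0.28/0.19) = 0.2291 → 22.91%.

22.9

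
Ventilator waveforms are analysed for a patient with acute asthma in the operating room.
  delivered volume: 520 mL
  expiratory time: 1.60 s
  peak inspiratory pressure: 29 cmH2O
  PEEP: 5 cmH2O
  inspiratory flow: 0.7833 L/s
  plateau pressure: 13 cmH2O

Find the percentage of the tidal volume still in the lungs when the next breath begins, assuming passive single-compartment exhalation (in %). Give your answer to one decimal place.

30.0

R = (PIP − Pplat)/V̇ = (29 − 13) / 0.7833 = 16.0/0.7833 = 20.426 cmH2O·s/L.
C = Vt/(Pplat − PEEP) = 520.0 / (13 − 5) = 520.0/8.0 = 65.0 mL/cmH2O.
τ = R × C = 20.426 × 0.065 L/cmH2O = 1.328 s.
Fraction remaining at end-expiration = e^(−Te/τ) = e^(−1.60/1.328) = 0.2997 → 29.97%.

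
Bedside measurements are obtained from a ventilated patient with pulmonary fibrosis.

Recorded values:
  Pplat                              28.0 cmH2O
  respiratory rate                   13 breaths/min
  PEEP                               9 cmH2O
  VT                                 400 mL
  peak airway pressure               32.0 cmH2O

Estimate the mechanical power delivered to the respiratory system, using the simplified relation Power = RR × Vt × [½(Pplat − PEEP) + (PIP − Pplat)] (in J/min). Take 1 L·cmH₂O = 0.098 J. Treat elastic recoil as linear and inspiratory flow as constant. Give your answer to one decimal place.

6.9

Per-breath work = Vt × [½(Pplat−PEEP) + (PIP−Pplat)] = 0.400 × [0.5×19.0 + 4.0] = 0.400 × 13.5 = 5.4 L·cmH2O.
Power = 13 × 5.4 = 70.2 L·cmH2O/min.
× 0.098 J/(L·cmH2O) → 6.88 J/min.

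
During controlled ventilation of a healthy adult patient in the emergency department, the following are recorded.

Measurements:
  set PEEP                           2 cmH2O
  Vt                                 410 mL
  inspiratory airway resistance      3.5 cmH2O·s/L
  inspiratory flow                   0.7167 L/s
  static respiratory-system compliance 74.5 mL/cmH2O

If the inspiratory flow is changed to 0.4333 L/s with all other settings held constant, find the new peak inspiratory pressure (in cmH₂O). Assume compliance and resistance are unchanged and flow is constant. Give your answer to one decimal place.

9.0

PIP = Vt/C + R·V̇ + PEEP (constant-flow equation of motion).
Only the resistive term changes: ΔPIP = R × ΔV̇ = 3.5 × (0.4333 − 0.7167) = 3.5 × -0.2834 = -0.9919 cmH2O.
Original PIP = 410/74.5 + 3.5×0.7167 + 2 = 10.012 cmH2O; new PIP = 10.012 + (-0.9919) = 9.02 cmH2O.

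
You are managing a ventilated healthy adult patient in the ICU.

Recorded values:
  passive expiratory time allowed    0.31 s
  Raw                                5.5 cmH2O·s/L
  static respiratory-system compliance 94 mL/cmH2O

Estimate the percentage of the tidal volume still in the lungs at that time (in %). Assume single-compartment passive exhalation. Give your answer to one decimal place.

τ = R × C = 5.5 × 94 mL/cmH2O = 5.5 × 0.094 L/cmH2O = 0.517 s.
Passive exhalation: V(t)/V₀ = e^(−t/τ) = e^(−0.31/0.517) = 0.549.
Fraction remaining = 0.549 → 54.9%.

54.9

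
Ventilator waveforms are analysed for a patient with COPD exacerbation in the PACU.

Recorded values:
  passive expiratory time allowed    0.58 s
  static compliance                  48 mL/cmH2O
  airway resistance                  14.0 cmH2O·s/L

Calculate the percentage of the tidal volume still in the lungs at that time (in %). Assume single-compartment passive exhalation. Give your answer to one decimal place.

τ = R × C = 14.0 × 48 mL/cmH2O = 14.0 × 0.048 L/cmH2O = 0.672 s.
Passive exhalation: V(t)/V₀ = e^(−t/τ) = e^(−0.58/0.672) = 0.4219.
Fraction remaining = 0.4219 → 42.19%.

42.2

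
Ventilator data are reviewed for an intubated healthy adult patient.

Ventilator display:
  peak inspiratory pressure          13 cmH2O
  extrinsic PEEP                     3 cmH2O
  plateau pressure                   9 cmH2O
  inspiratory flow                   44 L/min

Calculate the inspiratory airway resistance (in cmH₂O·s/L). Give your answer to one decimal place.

Flow: 44 L/min ÷ 60 = 0.7333 L/s.
Raw = (PIP − Pplat) / flow = (13 − 9) / 0.7333 = 4.0 / 0.7333 = 5.455 cmH2O·s/L.

5.5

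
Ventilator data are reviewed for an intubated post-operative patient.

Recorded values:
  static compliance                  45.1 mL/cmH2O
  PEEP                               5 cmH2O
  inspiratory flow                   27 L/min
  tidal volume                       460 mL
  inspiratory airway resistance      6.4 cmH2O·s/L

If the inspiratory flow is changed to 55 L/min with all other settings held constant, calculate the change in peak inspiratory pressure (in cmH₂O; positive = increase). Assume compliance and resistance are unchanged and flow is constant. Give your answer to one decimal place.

Flow: 27 L/min ÷ 60 = 0.45 L/s.
New flow: 55 L/min ÷ 60 = 0.9167 L/s.
PIP = Vt/C + R·V̇ + PEEP (constant-flow equation of motion).
Only the resistive term changes: ΔPIP = R × ΔV̇ = 6.4 × (0.9167 − 0.45) = 6.4 × 0.4667 = 2.987 cmH2O.

3.0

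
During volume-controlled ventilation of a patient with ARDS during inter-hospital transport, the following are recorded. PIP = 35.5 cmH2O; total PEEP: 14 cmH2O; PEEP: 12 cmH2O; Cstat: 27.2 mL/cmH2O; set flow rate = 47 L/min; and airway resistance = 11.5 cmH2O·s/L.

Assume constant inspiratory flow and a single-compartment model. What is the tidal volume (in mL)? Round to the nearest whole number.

Flow: 47 L/min ÷ 60 = 0.7833 L/s.
Total PEEP = 14 cmH2O (set 12 + intrinsic 2); this is the baseline alveolar pressure.
Equation of motion (constant flow): PIP = Vt/C + R·V̇ + PEEP.
Vt/C = PIP − R·V̇ − PEEP = 35.5 − 9.008 − 14 = 12.492 cmH2O.
Vt = C × 12.492 = 27.2 × 12.492 = 339.78 mL.

340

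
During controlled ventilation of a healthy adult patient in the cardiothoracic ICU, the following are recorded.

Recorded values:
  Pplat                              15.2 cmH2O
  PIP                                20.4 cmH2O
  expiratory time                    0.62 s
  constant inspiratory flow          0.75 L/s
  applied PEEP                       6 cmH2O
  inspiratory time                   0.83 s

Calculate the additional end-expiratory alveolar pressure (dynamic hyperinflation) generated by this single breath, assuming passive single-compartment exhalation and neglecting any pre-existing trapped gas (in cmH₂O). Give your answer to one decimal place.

2.5

Vt = flow × Ti = 0.75 L/s × 0.83 s × 1000 mL/L = 622.5 mL.
R = (PIP − Pplat)/V̇ = (20.4 − 15.2) / 0.75 = 5.2/0.75 = 6.933 cmH2O·s/L.
C = Vt/(Pplat − PEEP) = 622.5 / (15.2 − 6) = 622.5/9.2 = 67.663 mL/cmH2O.
τ = R × C = 6.933 × 0.06766 L/cmH2O = 0.4691 s.
Fraction remaining = e^(−Te/τ) = e^(−0.62/0.4691) = 0.2667; trapped volume = 622.5 × 0.2667 = 166.02 mL.
Additional alveolar pressure from trapping ≈ V_trapped / C = 166.02 / 67.663 = 2.454 cmH2O.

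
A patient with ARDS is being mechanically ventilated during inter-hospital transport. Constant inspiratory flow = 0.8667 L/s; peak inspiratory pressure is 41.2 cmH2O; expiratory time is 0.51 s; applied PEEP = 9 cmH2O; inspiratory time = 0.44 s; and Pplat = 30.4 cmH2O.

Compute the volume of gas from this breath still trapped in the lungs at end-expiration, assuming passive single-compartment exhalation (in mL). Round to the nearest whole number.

38

Vt = flow × Ti = 0.8667 L/s × 0.44 s × 1000 mL/L = 381.35 mL.
R = (PIP − Pplat)/V̇ = (41.2 − 30.4) / 0.8667 = 10.8/0.8667 = 12.461 cmH2O·s/L.
C = Vt/(Pplat − PEEP) = 381.35 / (30.4 − 9) = 381.35/21.4 = 17.82 mL/cmH2O.
τ = R × C = 12.461 × 0.01782 L/cmH2O = 0.2221 s.
Fraction remaining = e^(−Te/τ) = e^(−0.51/0.2221) = 0.1006.
Trapped volume = 381.35 × 0.1006 = 38.364 mL.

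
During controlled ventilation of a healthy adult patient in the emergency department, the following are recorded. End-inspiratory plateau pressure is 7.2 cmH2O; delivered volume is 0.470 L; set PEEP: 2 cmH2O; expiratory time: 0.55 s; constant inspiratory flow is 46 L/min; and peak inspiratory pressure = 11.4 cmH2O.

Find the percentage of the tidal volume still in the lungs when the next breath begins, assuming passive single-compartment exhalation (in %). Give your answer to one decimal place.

Flow: 46 L/min ÷ 60 = 0.7667 L/s.
R = (PIP − Pplat)/V̇ = (11.4 − 7.2) / 0.7667 = 4.2/0.7667 = 5.478 cmH2O·s/L.
C = Vt/(Pplat − PEEP) = 470.0 / (7.2 − 2) = 470.0/5.2 = 90.385 mL/cmH2O.
τ = R × C = 5.478 × 0.09039 L/cmH2O = 0.4952 s.
Fraction remaining at end-expiration = e^(−Te/τ) = e^(−0.55/0.4952) = 0.3293 → 32.93%.

32.9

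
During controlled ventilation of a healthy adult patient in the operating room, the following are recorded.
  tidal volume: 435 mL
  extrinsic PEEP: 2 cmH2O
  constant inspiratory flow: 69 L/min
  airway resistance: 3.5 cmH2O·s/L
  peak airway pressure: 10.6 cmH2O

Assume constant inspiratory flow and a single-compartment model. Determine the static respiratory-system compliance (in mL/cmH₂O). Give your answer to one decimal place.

95.1

Flow: 69 L/min ÷ 60 = 1.15 L/s.
Equation of motion (constant flow): PIP = Vt/C + R·V̇ + PEEP.
Vt/C = PIP − R·V̇ − PEEP = 10.6 − 3.5×1.15 − 2 = 10.6 − 4.025 − 2 = 4.575 cmH2O.
C = Vt / 4.575 = 435 / 4.575 = 95.082 mL/cmH2O.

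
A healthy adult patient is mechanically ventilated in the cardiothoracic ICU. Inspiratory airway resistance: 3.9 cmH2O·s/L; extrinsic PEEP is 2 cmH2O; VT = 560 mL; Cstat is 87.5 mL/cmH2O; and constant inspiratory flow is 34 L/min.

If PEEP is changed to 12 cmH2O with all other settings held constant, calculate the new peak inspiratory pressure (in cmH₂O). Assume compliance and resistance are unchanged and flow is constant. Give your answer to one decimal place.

20.6

Flow: 34 L/min ÷ 60 = 0.5667 L/s.
PIP = Vt/C + R·V̇ + PEEP (constant-flow equation of motion).
Only the baseline term changes: ΔPIP = ΔPEEP = 12 − 2 = 10.0 cmH2O.
Original PIP = 560/87.5 + 3.9×0.5667 + 2 = 10.61 cmH2O; new PIP = 10.61 + (10.0) = 20.61 cmH2O.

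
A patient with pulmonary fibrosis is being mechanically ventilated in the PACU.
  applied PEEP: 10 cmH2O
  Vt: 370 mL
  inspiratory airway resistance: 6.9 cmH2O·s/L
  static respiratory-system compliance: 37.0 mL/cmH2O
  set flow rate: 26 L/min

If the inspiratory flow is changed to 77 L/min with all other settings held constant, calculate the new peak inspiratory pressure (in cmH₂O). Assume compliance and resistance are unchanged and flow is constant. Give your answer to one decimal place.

Flow: 26 L/min ÷ 60 = 0.4333 L/s.
New flow: 77 L/min ÷ 60 = 1.2833 L/s.
PIP = Vt/C + R·V̇ + PEEP (constant-flow equation of motion).
Only the resistive term changes: ΔPIP = R × ΔV̇ = 6.9 × (1.2833 − 0.4333) = 6.9 × 0.85 = 5.865 cmH2O.
Original PIP = 370/37.0 + 6.9×0.4333 + 10 = 22.99 cmH2O; new PIP = 22.99 + (5.865) = 28.855 cmH2O.

28.9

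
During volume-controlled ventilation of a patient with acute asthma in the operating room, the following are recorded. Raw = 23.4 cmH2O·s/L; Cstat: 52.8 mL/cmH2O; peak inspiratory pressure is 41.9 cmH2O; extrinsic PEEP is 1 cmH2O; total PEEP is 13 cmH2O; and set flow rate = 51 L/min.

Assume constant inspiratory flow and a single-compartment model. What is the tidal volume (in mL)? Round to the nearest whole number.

476

Flow: 51 L/min ÷ 60 = 0.85 L/s.
Total PEEP = 13 cmH2O (set 1 + intrinsic 12); this is the baseline alveolar pressure.
Equation of motion (constant flow): PIP = Vt/C + R·V̇ + PEEP.
Vt/C = PIP − R·V̇ − PEEP = 41.9 − 19.89 − 13 = 9.01 cmH2O.
Vt = C × 9.01 = 52.8 × 9.01 = 475.73 mL.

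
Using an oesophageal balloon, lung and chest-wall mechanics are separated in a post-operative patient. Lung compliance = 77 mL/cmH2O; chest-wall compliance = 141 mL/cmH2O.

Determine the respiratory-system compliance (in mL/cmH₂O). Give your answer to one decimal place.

49.8

Lung and chest wall are elastances in series: 1/Crs = 1/CL + 1/Ccw.
1/Crs = 1/77 + 1/141 = 0.02008.
Crs = 49.801 mL/cmH2O.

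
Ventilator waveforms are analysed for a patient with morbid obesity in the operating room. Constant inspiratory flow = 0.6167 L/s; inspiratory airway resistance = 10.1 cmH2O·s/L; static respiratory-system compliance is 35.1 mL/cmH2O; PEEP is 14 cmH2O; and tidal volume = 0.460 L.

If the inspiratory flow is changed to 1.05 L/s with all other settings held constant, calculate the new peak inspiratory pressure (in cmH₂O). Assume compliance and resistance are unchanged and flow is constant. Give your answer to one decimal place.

PIP = Vt/C + R·V̇ + PEEP (constant-flow equation of motion).
Only the resistive term changes: ΔPIP = R × ΔV̇ = 10.1 × (1.05 − 0.6167) = 10.1 × 0.4333 = 4.376 cmH2O.
Original PIP = 460/35.1 + 10.1×0.6167 + 14 = 33.334 cmH2O; new PIP = 33.334 + (4.376) = 37.71 cmH2O.

37.7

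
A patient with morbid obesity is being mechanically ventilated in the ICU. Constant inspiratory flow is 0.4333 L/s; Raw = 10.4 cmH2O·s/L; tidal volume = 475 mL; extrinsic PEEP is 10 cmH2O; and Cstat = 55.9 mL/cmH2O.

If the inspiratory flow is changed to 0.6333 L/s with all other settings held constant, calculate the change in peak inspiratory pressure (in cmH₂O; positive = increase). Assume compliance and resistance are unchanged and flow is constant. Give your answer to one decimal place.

2.1

PIP = Vt/C + R·V̇ + PEEP (constant-flow equation of motion).
Only the resistive term changes: ΔPIP = R × ΔV̇ = 10.4 × (0.6333 − 0.4333) = 10.4 × 0.2 = 2.08 cmH2O.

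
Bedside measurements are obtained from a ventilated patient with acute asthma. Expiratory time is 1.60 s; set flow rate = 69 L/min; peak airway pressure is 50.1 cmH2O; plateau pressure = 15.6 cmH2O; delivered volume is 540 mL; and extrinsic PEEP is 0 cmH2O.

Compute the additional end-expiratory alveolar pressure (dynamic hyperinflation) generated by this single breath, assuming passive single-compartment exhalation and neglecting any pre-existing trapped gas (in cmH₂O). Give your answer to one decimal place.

Flow: 69 L/min ÷ 60 = 1.15 L/s.
R = (PIP − Pplat)/V̇ = (50.1 − 15.6) / 1.15 = 34.5/1.15 = 30.0 cmH2O·s/L.
C = Vt/(Pplat − PEEP) = 540.0 / (15.6 − 0) = 540.0/15.6 = 34.615 mL/cmH2O.
τ = R × C = 30.0 × 0.03462 L/cmH2O = 1.039 s.
Fraction remaining = e^(−Te/τ) = e^(−1.60/1.039) = 0.2144; trapped volume = 540.0 × 0.2144 = 115.78 mL.
Additional alveolar pressure from trapping ≈ V_trapped / C = 115.78 / 34.615 = 3.345 cmH2O.

3.3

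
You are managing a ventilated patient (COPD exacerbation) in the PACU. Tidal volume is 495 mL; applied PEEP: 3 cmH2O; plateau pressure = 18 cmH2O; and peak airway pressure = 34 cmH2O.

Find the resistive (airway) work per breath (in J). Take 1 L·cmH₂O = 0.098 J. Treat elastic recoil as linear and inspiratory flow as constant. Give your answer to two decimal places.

0.78

With constant inspiratory flow the resistive pressure is constant at PIP − Pplat = 34 − 18 = 16.0 cmH2O, so resistive work = 16.0 × 0.495 = 7.92 L·cmH2O.
× 0.098 J/(L·cmH2O) → 0.7762 J.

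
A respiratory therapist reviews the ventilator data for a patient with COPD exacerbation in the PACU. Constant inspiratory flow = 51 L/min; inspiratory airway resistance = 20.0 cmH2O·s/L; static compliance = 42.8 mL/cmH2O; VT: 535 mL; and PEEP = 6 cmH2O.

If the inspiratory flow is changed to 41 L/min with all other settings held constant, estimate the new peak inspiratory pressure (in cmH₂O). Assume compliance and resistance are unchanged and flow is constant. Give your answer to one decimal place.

Flow: 51 L/min ÷ 60 = 0.85 L/s.
New flow: 41 L/min ÷ 60 = 0.6833 L/s.
PIP = Vt/C + R·V̇ + PEEP (constant-flow equation of motion).
Only the resistive term changes: ΔPIP = R × ΔV̇ = 20.0 × (0.6833 − 0.85) = 20.0 × -0.1667 = -3.334 cmH2O.
Original PIP = 535/42.8 + 20.0×0.85 + 6 = 35.5 cmH2O; new PIP = 35.5 + (-3.334) = 32.166 cmH2O.

32.2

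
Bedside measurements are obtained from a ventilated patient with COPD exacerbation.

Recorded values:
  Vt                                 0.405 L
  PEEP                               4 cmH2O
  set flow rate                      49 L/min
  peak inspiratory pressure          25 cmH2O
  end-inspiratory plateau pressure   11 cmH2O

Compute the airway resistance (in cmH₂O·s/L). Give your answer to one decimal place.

Flow: 49 L/min ÷ 60 = 0.8167 L/s.
Raw = (PIP − Pplat) / flow = (25 − 11) / 0.8167 = 14.0 / 0.8167 = 17.142 cmH2O·s/L.

17.1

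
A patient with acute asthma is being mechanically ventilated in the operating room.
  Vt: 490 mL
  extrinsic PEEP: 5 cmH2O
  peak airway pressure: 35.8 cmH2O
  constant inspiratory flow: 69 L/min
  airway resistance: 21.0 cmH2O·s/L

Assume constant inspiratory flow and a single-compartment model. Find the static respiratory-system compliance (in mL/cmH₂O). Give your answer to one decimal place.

Flow: 69 L/min ÷ 60 = 1.15 L/s.
Equation of motion (constant flow): PIP = Vt/C + R·V̇ + PEEP.
Vt/C = PIP − R·V̇ − PEEP = 35.8 − 21.0×1.15 − 5 = 35.8 − 24.15 − 5 = 6.65 cmH2O.
C = Vt / 6.65 = 490 / 6.65 = 73.684 mL/cmH2O.

73.7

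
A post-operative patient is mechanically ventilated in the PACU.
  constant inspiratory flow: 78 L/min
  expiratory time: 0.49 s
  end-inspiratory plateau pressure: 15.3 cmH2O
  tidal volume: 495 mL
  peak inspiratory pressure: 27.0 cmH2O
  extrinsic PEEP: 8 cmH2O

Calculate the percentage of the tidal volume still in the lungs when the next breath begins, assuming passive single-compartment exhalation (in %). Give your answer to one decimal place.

44.8

Flow: 78 L/min ÷ 60 = 1.3 L/s.
R = (PIP − Pplat)/V̇ = (27.0 − 15.3) / 1.3 = 11.7/1.3 = 9.0 cmH2O·s/L.
C = Vt/(Pplat − PEEP) = 495.0 / (15.3 − 8) = 495.0/7.3 = 67.808 mL/cmH2O.
τ = R × C = 9.0 × 0.06781 L/cmH2O = 0.6103 s.
Fraction remaining at end-expiration = e^(−Te/τ) = e^(−0.49/0.6103) = 0.448 → 44.8%.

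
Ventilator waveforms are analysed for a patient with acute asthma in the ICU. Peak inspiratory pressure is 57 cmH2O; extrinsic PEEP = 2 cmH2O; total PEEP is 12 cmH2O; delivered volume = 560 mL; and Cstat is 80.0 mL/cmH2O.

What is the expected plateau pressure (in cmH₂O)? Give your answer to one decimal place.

19.0

End-expiratory occlusion gives total PEEP = 12 cmH2O (intrinsic PEEP = 12 − 2 = 10). Use total PEEP for the elastic gradient.
Pplat = PEEPtotal + Vt / Cstat = 12 + 560 / 80.0 = 12 + 7.0 = 19.0 cmH2O.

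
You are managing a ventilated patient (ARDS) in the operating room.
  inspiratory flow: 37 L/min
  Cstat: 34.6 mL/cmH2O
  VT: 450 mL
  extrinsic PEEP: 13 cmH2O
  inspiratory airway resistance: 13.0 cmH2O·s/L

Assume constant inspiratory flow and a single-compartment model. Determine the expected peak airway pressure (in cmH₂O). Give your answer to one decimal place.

34.0

Flow: 37 L/min ÷ 60 = 0.6167 L/s.
Equation of motion (constant flow): PIP = Vt/C + R·V̇ + PEEP.
PIP = 450/34.6 + 13.0×0.6167 + 13 = 13.006 + 8.017 + 13 = 34.023 cmH2O.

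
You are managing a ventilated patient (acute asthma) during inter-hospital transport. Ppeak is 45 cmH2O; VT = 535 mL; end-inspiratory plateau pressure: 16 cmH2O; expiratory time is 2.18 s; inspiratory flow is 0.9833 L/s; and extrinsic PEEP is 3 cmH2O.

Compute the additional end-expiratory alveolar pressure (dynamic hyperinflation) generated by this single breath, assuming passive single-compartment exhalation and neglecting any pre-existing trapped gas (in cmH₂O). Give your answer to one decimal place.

2.2

R = (PIP − Pplat)/V̇ = (45 − 16) / 0.9833 = 29.0/0.9833 = 29.493 cmH2O·s/L.
C = Vt/(Pplat − PEEP) = 535.0 / (16 − 3) = 535.0/13.0 = 41.154 mL/cmH2O.
τ = R × C = 29.493 × 0.04115 L/cmH2O = 1.214 s.
Fraction remaining = e^(−Te/τ) = e^(−2.18/1.214) = 0.166; trapped volume = 535.0 × 0.166 = 88.81 mL.
Additional alveolar pressure from trapping ≈ V_trapped / C = 88.81 / 41.154 = 2.158 cmH2O.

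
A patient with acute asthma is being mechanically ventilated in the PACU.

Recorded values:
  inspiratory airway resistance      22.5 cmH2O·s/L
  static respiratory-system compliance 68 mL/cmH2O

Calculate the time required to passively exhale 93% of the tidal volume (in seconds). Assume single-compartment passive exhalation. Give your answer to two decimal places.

4.07

τ = R × C = 22.5 × 68 mL/cmH2O = 22.5 × 0.068 L/cmH2O = 1.53 s.
Exhaled fraction f = 1 − e^(−t/τ) → t = −τ·ln(1 − f) = −1.53·ln(0.07) = 4.069 s.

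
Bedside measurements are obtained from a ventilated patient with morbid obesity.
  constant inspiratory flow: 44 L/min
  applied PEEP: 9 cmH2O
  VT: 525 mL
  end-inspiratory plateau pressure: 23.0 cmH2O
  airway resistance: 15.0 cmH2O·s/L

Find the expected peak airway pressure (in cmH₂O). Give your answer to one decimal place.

Flow: 44 L/min ÷ 60 = 0.7333 L/s.
PIP = Pplat + Raw × flow = 23.0 + 15.0 × 0.7333 = 23.0 + 11.0 = 34.0 cmH2O.

34.0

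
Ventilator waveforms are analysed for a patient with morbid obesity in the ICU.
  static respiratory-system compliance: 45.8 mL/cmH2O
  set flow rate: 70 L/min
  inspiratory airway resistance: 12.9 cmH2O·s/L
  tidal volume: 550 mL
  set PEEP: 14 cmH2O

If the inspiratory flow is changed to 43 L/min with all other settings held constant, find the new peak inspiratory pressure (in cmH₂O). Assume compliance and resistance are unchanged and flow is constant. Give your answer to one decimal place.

35.3

Flow: 70 L/min ÷ 60 = 1.1667 L/s.
New flow: 43 L/min ÷ 60 = 0.7167 L/s.
PIP = Vt/C + R·V̇ + PEEP (constant-flow equation of motion).
Only the resistive term changes: ΔPIP = R × ΔV̇ = 12.9 × (0.7167 − 1.1667) = 12.9 × -0.45 = -5.805 cmH2O.
Original PIP = 550/45.8 + 12.9×1.1667 + 14 = 41.059 cmH2O; new PIP = 41.059 + (-5.805) = 35.254 cmH2O.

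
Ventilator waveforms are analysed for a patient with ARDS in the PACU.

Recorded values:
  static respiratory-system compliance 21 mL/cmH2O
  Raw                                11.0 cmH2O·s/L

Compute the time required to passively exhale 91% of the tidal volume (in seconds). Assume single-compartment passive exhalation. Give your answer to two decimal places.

0.56

τ = R × C = 11.0 × 21 mL/cmH2O = 11.0 × 0.021 L/cmH2O = 0.231 s.
Exhaled fraction f = 1 − e^(−t/τ) → t = −τ·ln(1 − f) = −0.231·ln(0.09) = 0.5562 s.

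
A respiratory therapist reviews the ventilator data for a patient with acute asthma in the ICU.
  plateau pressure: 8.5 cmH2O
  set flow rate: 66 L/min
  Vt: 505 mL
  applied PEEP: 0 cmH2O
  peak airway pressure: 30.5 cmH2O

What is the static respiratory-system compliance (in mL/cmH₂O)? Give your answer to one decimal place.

59.4

Cstat = Vt / (Pplat − PEEP) = 505 / (8.5 − 0) = 505 / 8.5 = 59.412 mL/cmH2O.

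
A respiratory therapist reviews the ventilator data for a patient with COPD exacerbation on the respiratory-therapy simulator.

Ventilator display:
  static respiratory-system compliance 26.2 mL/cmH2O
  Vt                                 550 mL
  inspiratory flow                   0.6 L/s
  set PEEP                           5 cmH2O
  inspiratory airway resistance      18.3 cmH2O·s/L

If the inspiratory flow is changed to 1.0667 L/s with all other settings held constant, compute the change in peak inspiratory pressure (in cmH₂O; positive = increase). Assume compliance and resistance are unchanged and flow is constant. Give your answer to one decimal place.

PIP = Vt/C + R·V̇ + PEEP (constant-flow equation of motion).
Only the resistive term changes: ΔPIP = R × ΔV̇ = 18.3 × (1.0667 − 0.6) = 18.3 × 0.4667 = 8.541 cmH2O.

8.5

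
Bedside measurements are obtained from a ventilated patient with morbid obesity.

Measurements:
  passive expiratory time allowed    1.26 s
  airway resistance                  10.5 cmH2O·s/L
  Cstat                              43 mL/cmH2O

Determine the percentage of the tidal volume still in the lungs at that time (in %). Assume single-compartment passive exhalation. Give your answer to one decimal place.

6.1

τ = R × C = 10.5 × 43 mL/cmH2O = 10.5 × 0.043 L/cmH2O = 0.4515 s.
Passive exhalation: V(t)/V₀ = e^(−t/τ) = e^(−1.26/0.4515) = 0.06138.
Fraction remaining = 0.06138 → 6.138%.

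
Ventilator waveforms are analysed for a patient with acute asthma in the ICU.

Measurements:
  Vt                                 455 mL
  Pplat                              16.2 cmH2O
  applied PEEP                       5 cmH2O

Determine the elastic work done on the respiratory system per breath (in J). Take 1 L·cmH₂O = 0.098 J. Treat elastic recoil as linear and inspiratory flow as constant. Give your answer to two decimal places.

0.25

Elastic work ≈ ½ × (Pplat − PEEP) × Vt = 0.5 × (16.2 − 5) × 0.455 L = 0.5 × 11.2 × 0.455 = 2.548 L·cmH2O.
× 0.098 J/(L·cmH2O) → 0.2497 J.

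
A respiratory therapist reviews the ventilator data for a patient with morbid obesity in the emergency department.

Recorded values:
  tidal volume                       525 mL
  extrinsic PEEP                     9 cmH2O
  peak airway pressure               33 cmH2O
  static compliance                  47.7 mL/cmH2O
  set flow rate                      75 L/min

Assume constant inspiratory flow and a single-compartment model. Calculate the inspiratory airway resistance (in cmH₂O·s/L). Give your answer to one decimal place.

10.4

Flow: 75 L/min ÷ 60 = 1.25 L/s.
Equation of motion (constant flow): PIP = Vt/C + R·V̇ + PEEP.
R·V̇ = PIP − Vt/C − PEEP = 33 − 525/47.7 − 9 = 33 − 11.006 − 9 = 12.994 cmH2O.
R = 12.994 / 1.25 = 10.395 cmH2O·s/L.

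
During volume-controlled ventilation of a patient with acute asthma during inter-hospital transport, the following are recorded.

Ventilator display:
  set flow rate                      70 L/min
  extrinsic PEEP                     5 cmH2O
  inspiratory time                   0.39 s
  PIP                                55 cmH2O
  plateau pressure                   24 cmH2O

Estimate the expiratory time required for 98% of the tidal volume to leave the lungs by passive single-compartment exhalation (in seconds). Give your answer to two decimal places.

2.49

Flow: 70 L/min ÷ 60 = 1.1667 L/s.
Vt = flow × Ti = 1.1667 L/s × 0.39 s × 1000 mL/L = 455.01 mL.
R = (PIP − Pplat)/V̇ = (55 − 24) / 1.1667 = 31.0/1.1667 = 26.571 cmH2O·s/L.
C = Vt/(Pplat − PEEP) = 455.01 / (24 − 5) = 455.01/19.0 = 23.948 mL/cmH2O.
τ = R × C = 26.571 × 0.02395 L/cmH2O = 0.6364 s.
t = −τ·ln(1 − 0.98) = −0.6364·ln(0.02) = 2.49 s.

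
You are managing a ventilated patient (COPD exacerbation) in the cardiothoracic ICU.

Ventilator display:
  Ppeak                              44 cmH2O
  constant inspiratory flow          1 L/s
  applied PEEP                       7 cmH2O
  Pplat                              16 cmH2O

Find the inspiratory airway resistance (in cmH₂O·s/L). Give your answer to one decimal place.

28.0

Raw = (PIP − Pplat) / flow = (44 − 16) / 1 = 28.0 / 1 = 28.0 cmH2O·s/L.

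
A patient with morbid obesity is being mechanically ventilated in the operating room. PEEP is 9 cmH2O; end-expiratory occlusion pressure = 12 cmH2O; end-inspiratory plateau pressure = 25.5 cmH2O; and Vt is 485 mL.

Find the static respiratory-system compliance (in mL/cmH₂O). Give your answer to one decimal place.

35.9

End-expiratory occlusion gives total PEEP = 12 cmH2O (intrinsic PEEP = 12 − 9 = 3). Use total PEEP for the elastic gradient.
Cstat = Vt / (Pplat − PEEPtotal) = 485 / (25.5 − 12) = 485 / 13.5 = 35.926 mL/cmH2O.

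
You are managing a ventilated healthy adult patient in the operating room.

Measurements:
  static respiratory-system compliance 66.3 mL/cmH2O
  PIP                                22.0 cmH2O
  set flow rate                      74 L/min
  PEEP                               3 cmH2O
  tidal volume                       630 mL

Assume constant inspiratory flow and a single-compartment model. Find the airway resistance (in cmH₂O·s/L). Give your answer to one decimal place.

Flow: 74 L/min ÷ 60 = 1.2333 L/s.
Equation of motion (constant flow): PIP = Vt/C + R·V̇ + PEEP.
R·V̇ = PIP − Vt/C − PEEP = 22.0 − 630/66.3 − 3 = 22.0 − 9.502 − 3 = 9.498 cmH2O.
R = 9.498 / 1.2333 = 7.701 cmH2O·s/L.

7.7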